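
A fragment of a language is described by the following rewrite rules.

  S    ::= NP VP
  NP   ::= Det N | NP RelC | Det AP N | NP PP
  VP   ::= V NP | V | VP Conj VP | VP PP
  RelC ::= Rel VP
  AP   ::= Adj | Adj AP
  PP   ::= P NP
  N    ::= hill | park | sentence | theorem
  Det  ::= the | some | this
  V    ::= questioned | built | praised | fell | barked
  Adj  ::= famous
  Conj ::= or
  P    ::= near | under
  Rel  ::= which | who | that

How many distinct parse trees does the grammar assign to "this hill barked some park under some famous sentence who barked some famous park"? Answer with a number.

3

Two of the 3 distinct bracketings:
[S [NP [Det this] [N hill]] [VP [V barked] [NP [NP [NP [Det some] [N park]] [PP [P under] [NP [Det some] [AP [Adj famous]] [N sentence]]]] [RelC [Rel who] [VP [V barked] [NP [Det some] [AP [Adj famous]] [N park]]]]]]]
[S [NP [Det this] [N hill]] [VP [V barked] [NP [NP [Det some] [N park]] [PP [P under] [NP [NP [Det some] [AP [Adj famous]] [N sentence]] [RelC [Rel who] [VP [V barked] [NP [Det some] [AP [Adj famous]] [N park]]]]]]]]]
The trees differ in how a recursive rule is bracketed over the same span.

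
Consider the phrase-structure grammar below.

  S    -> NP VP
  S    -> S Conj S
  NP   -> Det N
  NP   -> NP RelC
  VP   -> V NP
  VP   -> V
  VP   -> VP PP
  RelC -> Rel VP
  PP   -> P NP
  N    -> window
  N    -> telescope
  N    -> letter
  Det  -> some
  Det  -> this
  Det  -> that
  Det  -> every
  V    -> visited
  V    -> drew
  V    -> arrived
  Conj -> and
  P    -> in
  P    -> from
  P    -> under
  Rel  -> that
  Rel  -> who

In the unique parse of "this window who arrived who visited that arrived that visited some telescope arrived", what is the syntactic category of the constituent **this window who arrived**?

NP

S
  NP
    NP
      NP
        NP
          NP
            Det: this
            N: window
          RelC
            Rel: who
            VP
              V: arrived
        RelC
          Rel: who
          VP
            V: visited
      RelC
        Rel: that
        VP
          V: arrived
    RelC
      Rel: that
      VP
        V: visited
        NP
          Det: some
          N: telescope
  VP
    V: arrived
The span 'this window who arrived' is the NP node built by NP → NP RelC.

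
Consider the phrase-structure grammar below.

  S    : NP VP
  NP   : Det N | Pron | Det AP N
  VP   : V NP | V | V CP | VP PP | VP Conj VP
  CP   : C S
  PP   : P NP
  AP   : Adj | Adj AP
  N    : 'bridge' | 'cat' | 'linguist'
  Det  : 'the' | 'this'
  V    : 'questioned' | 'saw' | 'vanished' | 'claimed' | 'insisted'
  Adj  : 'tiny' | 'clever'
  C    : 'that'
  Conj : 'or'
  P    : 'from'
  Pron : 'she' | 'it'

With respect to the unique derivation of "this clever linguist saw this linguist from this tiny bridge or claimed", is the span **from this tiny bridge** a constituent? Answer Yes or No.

[S [NP [Det this] [AP [Adj clever]] [N linguist]] [VP [VP [VP [V saw] [NP [Det this] [N linguist]]] [PP [P from] [NP [Det this] [AP [Adj tiny]] [N bridge]]]] [Conj or] [VP [V claimed]]]]
The words 'from this tiny bridge' are exhaustively dominated by a single PP node (built by PP → P NP), so they form a constituent.

Yes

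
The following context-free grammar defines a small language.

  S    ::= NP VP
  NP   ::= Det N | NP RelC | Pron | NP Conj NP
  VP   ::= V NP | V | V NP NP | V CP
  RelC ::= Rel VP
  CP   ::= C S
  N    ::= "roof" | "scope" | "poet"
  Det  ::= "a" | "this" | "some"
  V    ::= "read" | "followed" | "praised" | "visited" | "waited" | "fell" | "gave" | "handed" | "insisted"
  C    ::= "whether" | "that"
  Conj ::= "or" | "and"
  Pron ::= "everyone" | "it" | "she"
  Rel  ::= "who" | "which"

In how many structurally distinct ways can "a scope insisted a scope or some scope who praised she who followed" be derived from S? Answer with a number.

7

Two of the 7 distinct bracketings:
[S [NP [Det a] [N scope]] [VP [V insisted] [NP [NP [NP [Det a] [N scope]] [Conj or] [NP [Det some] [N scope]]] [RelC [Rel who] [VP [V praised] [NP [NP [Pron she]] [RelC [Rel who] [VP [V followed]]]]]]]]]
[S [NP [Det a] [N scope]] [VP [V insisted] [NP [NP [NP [NP [Det a] [N scope]] [Conj or] [NP [Det some] [N scope]]] [RelC [Rel who] [VP [V praised] [NP [Pron she]]]]] [RelC [Rel who] [VP [V followed]]]]]]
The trees differ in how a recursive rule is bracketed over the same span.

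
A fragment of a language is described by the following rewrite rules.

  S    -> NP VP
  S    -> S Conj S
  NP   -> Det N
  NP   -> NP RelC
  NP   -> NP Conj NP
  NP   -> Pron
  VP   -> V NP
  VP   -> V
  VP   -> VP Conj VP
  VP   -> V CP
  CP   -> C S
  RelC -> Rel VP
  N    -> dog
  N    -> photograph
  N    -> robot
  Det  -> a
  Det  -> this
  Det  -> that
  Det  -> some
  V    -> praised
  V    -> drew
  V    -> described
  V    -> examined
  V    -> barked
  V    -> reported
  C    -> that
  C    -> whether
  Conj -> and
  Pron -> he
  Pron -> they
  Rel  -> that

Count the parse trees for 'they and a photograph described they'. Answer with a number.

1

[S [NP [NP [Pron they]] [Conj and] [NP [Det a] [N photograph]]] [VP [V described] [NP [Pron they]]]]
No rule offers an alternative attachment or grouping for any span, so this is the only derivation.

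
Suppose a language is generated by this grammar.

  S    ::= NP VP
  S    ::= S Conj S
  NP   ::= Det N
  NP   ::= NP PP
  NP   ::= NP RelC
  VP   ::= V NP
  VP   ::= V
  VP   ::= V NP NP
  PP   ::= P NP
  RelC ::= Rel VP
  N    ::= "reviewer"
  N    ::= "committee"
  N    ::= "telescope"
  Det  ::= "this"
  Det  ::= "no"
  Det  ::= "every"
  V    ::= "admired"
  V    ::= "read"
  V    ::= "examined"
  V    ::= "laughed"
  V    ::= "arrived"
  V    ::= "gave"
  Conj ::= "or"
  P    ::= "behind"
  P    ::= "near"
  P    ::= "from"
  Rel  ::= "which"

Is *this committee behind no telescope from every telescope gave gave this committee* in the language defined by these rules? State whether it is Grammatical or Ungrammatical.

Ungrammatical

For S → NP VP, every NP-prefix leaves a non-VP remainder: after 'this committee' the remainder is not a VP; after 'this committee behind no telescope' the remainder is not a VP; after 'this committee behind no telescope from every telescope' the remainder is not a VP. The alternative S rule S → S Conj S likewise has no satisfying split.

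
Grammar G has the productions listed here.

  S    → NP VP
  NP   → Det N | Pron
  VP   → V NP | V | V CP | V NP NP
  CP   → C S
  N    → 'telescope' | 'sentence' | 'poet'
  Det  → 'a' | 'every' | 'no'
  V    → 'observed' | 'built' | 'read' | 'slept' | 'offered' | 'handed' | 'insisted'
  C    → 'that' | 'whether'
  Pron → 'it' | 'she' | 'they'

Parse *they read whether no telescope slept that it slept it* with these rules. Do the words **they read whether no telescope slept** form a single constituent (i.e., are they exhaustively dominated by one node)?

[S [NP [Pron they]] [VP [V read] [CP [C whether] [S [NP [Det no] [N telescope]] [VP [V slept] [CP [C that] [S [NP [Pron it]] [VP [V slept] [NP [Pron it]]]]]]]]]]
The smallest constituent containing 'they read whether no telescope slept' is the S spanning 'they read whether no telescope slept that it slept it'; no single node in the tree dominates exactly the given words.

No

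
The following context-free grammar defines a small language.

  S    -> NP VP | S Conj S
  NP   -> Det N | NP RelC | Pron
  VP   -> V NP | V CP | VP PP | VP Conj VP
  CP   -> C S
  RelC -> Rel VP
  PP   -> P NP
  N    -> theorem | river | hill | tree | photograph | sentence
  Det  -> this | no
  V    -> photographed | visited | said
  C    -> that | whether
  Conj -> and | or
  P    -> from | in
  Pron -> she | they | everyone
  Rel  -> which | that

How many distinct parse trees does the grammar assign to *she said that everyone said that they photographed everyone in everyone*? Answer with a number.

3

Two of the 3 distinct bracketings:
[S [NP [Pron she]] [VP [V said] [CP [C that] [S [NP [Pron everyone]] [VP [V said] [CP [C that] [S [NP [Pron they]] [VP [VP [V photographed] [NP [Pron everyone]]] [PP [P in] [NP [Pron everyone]]]]]]]]]]]
[S [NP [Pron she]] [VP [V said] [CP [C that] [S [NP [Pron everyone]] [VP [VP [V said] [CP [C that] [S [NP [Pron they]] [VP [V photographed] [NP [Pron everyone]]]]]] [PP [P in] [NP [Pron everyone]]]]]]]]
The trees differ in how a recursive rule is bracketed over the same span.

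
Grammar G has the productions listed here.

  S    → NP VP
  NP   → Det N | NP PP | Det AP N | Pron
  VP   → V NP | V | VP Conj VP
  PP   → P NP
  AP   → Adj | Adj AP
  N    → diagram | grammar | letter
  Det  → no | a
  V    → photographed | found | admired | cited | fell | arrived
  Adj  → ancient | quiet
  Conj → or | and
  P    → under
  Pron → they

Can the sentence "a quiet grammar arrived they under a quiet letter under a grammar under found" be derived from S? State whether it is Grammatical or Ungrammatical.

A P word can never sit immediately before a V word in any string this grammar generates, so the substring 'under found' rules out a derivation.

Ungrammatical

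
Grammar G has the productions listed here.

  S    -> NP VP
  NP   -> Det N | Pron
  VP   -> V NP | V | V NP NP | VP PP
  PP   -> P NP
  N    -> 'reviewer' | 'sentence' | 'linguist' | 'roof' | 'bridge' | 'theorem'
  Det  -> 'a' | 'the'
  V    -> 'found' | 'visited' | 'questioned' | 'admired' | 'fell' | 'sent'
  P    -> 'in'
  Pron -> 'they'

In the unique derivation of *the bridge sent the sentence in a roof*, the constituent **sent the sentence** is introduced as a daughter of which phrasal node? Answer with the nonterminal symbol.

VP

[S [NP [Det the] [N bridge]] [VP [VP [V sent] [NP [Det the] [N sentence]]] [PP [P in] [NP [Det a] [N roof]]]]]
The span 'sent the sentence' is the VP node built by VP → V NP.
Its mother is the VP built by VP → VP PP.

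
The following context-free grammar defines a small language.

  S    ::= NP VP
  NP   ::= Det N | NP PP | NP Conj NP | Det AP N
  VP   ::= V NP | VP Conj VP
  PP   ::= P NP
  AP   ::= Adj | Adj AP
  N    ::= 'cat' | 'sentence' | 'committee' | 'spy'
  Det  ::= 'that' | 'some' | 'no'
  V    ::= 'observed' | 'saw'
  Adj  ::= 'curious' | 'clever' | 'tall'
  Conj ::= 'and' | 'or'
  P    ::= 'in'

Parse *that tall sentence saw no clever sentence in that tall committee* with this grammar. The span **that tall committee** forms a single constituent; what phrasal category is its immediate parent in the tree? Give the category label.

S
  NP
    Det: that
    AP
      Adj: tall
    N: sentence
  VP
    V: saw
    NP
      NP
        Det: no
        AP
          Adj: clever
        N: sentence
      PP
        P: in
        NP
          Det: that
          AP
            Adj: tall
          N: committee
The span 'that tall committee' is the NP node built by NP → Det AP N.
Its mother is the PP built by PP → P NP.

PP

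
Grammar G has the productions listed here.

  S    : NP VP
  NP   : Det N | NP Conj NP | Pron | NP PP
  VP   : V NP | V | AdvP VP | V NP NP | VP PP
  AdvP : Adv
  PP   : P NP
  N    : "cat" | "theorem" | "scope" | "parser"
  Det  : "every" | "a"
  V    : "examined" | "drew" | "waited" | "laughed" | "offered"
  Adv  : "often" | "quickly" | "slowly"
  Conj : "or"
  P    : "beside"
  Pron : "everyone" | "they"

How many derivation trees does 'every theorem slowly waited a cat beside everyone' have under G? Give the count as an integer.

3

Two of the 3 distinct bracketings:
[S [NP [Det every] [N theorem]] [VP [AdvP [Adv slowly]] [VP [V waited] [NP [NP [Det a] [N cat]] [PP [P beside] [NP [Pron everyone]]]]]]]
[S [NP [Det every] [N theorem]] [VP [AdvP [Adv slowly]] [VP [VP [V waited] [NP [Det a] [N cat]]] [PP [P beside] [NP [Pron everyone]]]]]]
The difference turns on whether NP → NP PP is used at the relevant span, versus an alternative expansion of NP.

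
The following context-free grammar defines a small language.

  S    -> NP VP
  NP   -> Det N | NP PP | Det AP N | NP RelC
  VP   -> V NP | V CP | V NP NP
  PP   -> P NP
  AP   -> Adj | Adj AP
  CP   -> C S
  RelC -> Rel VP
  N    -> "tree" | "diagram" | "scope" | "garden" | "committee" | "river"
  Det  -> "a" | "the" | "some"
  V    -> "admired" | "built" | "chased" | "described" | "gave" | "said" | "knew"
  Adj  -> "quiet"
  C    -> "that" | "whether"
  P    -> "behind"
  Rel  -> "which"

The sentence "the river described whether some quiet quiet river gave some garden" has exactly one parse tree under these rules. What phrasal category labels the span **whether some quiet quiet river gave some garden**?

[S [NP [Det the] [N river]] [VP [V described] [CP [C whether] [S [NP [Det some] [AP [Adj quiet] [AP [Adj quiet]]] [N river]] [VP [V gave] [NP [Det some] [N garden]]]]]]]
The span 'whether some quiet quiet river gave some garden' is the CP node built by CP → C S.

CP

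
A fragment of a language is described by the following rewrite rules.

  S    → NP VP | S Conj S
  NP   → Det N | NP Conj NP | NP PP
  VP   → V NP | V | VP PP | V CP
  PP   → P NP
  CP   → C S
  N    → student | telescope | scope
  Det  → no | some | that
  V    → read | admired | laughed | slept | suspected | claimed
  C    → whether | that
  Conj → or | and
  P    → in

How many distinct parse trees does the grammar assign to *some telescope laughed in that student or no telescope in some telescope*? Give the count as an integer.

Two of the 3 distinct bracketings:
[S [NP [Det some] [N telescope]] [VP [VP [V laughed]] [PP [P in] [NP [NP [Det that] [N student]] [Conj or] [NP [NP [Det no] [N telescope]] [PP [P in] [NP [Det some] [N telescope]]]]]]]]
[S [NP [Det some] [N telescope]] [VP [VP [V laughed]] [PP [P in] [NP [NP [NP [Det that] [N student]] [Conj or] [NP [Det no] [N telescope]]] [PP [P in] [NP [Det some] [N telescope]]]]]]]
The trees differ in how a recursive rule is bracketed over the same span.

3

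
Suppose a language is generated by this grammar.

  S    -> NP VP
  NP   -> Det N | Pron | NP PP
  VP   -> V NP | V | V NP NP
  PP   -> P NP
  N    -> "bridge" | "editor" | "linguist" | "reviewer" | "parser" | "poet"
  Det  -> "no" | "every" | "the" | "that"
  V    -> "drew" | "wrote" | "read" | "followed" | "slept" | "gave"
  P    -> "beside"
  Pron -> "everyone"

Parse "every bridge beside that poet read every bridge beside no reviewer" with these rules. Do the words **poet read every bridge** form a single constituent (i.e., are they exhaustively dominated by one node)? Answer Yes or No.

[S [NP [NP [Det every] [N bridge]] [PP [P beside] [NP [Det that] [N poet]]]] [VP [V read] [NP [NP [Det every] [N bridge]] [PP [P beside] [NP [Det no] [N reviewer]]]]]]
The smallest constituent containing 'poet read every bridge' is the S spanning 'every bridge beside that poet read every bridge beside no reviewer'; no single node in the tree dominates exactly the given words.

No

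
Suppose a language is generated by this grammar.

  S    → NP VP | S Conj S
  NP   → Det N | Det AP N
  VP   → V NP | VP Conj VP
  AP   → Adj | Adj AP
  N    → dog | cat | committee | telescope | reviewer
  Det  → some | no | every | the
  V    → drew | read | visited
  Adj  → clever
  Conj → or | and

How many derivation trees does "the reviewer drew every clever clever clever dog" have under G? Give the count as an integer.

[S [NP [Det the] [N reviewer]] [VP [V drew] [NP [Det every] [AP [Adj clever] [AP [Adj clever] [AP [Adj clever]]]] [N dog]]]]
No rule offers an alternative attachment or grouping for any span, so this is the only derivation.

1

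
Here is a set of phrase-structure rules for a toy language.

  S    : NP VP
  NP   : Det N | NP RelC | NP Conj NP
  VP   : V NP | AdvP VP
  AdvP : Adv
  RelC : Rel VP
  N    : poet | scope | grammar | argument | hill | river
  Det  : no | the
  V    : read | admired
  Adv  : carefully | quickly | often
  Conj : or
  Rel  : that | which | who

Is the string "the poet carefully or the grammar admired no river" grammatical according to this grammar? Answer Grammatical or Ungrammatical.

An Adv word can never sit immediately before a Conj word in any string this grammar generates, so the substring 'carefully or' rules out a derivation.

Ungrammatical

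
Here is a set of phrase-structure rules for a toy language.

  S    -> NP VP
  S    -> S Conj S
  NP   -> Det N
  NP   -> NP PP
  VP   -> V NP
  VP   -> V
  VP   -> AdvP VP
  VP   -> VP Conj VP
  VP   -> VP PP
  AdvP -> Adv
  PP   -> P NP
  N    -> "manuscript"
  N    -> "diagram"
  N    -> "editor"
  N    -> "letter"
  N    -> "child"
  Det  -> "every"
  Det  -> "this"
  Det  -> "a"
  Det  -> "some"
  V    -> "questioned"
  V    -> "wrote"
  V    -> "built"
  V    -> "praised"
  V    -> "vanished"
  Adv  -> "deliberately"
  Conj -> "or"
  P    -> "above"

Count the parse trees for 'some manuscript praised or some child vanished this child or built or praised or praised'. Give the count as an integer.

Two of the 5 distinct bracketings:
[S [S [NP [Det some] [N manuscript]] [VP [V praised]]] [Conj or] [S [NP [Det some] [N child]] [VP [VP [V vanished] [NP [Det this] [N child]]] [Conj or] [VP [VP [V built]] [Conj or] [VP [VP [V praised]] [Conj or] [VP [V praised]]]]]]]
[S [S [NP [Det some] [N manuscript]] [VP [V praised]]] [Conj or] [S [NP [Det some] [N child]] [VP [VP [V vanished] [NP [Det this] [N child]]] [Conj or] [VP [VP [VP [V built]] [Conj or] [VP [V praised]]] [Conj or] [VP [V praised]]]]]]
The trees differ in how a recursive rule is bracketed over the same span.

5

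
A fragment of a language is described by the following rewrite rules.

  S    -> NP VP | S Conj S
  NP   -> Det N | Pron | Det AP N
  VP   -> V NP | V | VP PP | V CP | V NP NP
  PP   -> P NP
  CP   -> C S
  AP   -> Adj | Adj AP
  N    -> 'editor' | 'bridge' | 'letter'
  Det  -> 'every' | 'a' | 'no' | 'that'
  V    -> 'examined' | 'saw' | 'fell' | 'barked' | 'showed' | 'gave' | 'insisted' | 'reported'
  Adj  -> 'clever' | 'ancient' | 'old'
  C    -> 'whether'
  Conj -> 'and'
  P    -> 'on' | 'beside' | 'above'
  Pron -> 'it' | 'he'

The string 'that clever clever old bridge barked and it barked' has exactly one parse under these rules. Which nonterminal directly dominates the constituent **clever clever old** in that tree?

S
  S
    NP
      Det: that
      AP
        Adj: clever
        AP
          Adj: clever
          AP
            Adj: old
      N: bridge
    VP
      V: barked
  Conj: and
  S
    NP
      Pron: it
    VP
      V: barked
The span 'clever clever old' is the AP node built by AP → Adj AP.
Its mother is the NP built by NP → Det AP N.

NP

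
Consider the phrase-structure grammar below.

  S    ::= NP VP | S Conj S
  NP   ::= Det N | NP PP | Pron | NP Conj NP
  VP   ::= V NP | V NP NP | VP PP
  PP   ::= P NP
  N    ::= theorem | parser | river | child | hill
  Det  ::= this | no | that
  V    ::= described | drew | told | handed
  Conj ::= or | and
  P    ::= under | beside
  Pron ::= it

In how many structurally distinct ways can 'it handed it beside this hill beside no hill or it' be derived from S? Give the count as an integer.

9

Two of the 9 distinct bracketings:
[S [NP [Pron it]] [VP [V handed] [NP [NP [Pron it]] [PP [P beside] [NP [NP [Det this] [N hill]] [PP [P beside] [NP [NP [Det no] [N hill]] [Conj or] [NP [Pron it]]]]]]]]]
[S [NP [Pron it]] [VP [V handed] [NP [NP [Pron it]] [PP [P beside] [NP [NP [NP [Det this] [N hill]] [PP [P beside] [NP [Det no] [N hill]]]] [Conj or] [NP [Pron it]]]]]]]
The trees differ in how a recursive rule is bracketed over the same span.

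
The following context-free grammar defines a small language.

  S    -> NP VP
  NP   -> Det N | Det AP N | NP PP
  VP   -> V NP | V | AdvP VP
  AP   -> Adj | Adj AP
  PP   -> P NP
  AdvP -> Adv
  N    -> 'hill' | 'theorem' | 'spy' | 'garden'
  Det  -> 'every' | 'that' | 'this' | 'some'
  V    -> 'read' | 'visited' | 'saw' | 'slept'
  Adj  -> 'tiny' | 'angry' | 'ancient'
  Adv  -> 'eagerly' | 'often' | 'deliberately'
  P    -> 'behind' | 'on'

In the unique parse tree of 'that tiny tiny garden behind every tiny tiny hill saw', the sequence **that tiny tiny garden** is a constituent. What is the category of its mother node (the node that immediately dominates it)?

NP

S
  NP
    NP
      Det: that
      AP
        Adj: tiny
        AP
          Adj: tiny
      N: garden
    PP
      P: behind
      NP
        Det: every
        AP
          Adj: tiny
          AP
            Adj: tiny
        N: hill
  VP
    V: saw
The span 'that tiny tiny garden' is the NP node built by NP → Det AP N.
Its mother is the NP built by NP → NP PP.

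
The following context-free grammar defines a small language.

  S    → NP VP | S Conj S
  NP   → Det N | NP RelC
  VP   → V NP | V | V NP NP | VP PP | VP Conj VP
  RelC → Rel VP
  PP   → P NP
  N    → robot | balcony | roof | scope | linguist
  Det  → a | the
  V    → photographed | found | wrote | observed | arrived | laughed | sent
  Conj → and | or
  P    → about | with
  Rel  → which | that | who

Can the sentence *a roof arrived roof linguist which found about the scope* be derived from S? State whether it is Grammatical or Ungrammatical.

Ungrammatical

A V word can never sit immediately before an N word in any string this grammar generates, so the substring 'arrived roof' rules out a derivation.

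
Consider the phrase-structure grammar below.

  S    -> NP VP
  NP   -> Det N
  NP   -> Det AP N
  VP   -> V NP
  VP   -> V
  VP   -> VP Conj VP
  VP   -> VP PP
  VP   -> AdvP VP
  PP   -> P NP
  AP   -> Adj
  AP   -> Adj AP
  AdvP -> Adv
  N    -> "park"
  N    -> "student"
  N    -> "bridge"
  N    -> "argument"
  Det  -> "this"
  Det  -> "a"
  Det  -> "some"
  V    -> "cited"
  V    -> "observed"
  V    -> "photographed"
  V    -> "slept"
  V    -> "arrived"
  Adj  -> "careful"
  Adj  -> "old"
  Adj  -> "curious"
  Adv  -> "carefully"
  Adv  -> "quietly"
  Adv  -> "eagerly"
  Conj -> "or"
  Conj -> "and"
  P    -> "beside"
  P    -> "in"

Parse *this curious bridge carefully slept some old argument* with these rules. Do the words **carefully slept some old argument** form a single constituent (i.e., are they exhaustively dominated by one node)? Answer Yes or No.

[S [NP [Det this] [AP [Adj curious]] [N bridge]] [VP [AdvP [Adv carefully]] [VP [V slept] [NP [Det some] [AP [Adj old]] [N argument]]]]]
The words 'carefully slept some old argument' are exhaustively dominated by a single VP node (built by VP → AdvP VP), so they form a constituent.

Yes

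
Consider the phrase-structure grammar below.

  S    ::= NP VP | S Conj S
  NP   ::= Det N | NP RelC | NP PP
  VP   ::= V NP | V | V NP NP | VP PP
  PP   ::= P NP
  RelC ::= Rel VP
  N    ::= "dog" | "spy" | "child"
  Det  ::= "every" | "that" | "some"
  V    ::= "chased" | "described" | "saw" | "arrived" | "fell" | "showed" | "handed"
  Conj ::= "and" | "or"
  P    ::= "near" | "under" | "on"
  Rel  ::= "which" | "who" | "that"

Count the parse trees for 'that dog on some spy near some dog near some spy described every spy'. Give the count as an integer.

Two of the 5 distinct bracketings:
[S [NP [NP [Det that] [N dog]] [PP [P on] [NP [NP [Det some] [N spy]] [PP [P near] [NP [NP [Det some] [N dog]] [PP [P near] [NP [Det some] [N spy]]]]]]]] [VP [V described] [NP [Det every] [N spy]]]]
[S [NP [NP [Det that] [N dog]] [PP [P on] [NP [NP [NP [Det some] [N spy]] [PP [P near] [NP [Det some] [N dog]]]] [PP [P near] [NP [Det some] [N spy]]]]]] [VP [V described] [NP [Det every] [N spy]]]]
The trees differ in how a recursive rule is bracketed over the same span.

5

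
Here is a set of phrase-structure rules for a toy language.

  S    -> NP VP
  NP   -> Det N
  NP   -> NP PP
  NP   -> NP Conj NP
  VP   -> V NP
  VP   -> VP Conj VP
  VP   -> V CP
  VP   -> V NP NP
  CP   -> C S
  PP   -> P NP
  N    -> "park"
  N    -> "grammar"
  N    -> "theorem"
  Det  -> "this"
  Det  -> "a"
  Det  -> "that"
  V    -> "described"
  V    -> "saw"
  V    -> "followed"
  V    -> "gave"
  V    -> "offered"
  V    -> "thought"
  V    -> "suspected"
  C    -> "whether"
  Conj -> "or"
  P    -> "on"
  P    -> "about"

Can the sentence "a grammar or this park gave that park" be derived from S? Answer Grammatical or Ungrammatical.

Grammatical

[S [NP [NP [Det a] [N grammar]] [Conj or] [NP [Det this] [N park]]] [VP [V gave] [NP [Det that] [N park]]]]
Every word is introduced by a lexical rule and the phrasal rules combine the resulting categories into a single S.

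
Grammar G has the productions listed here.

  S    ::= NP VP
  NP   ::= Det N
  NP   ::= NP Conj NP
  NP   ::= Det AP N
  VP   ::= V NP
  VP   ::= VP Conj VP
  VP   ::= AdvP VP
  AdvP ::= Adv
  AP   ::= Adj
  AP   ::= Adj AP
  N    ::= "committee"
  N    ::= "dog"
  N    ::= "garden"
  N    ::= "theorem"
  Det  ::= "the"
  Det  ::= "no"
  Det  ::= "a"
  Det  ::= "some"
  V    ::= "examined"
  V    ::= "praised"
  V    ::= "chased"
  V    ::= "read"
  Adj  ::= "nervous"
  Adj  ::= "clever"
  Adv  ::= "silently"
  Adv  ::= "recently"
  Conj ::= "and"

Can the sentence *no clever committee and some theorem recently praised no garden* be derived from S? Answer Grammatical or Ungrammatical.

[S [NP [NP [Det no] [AP [Adj clever]] [N committee]] [Conj and] [NP [Det some] [N theorem]]] [VP [AdvP [Adv recently]] [VP [V praised] [NP [Det no] [N garden]]]]]
Every word is introduced by a lexical rule and the phrasal rules combine the resulting categories into a single S.

Grammatical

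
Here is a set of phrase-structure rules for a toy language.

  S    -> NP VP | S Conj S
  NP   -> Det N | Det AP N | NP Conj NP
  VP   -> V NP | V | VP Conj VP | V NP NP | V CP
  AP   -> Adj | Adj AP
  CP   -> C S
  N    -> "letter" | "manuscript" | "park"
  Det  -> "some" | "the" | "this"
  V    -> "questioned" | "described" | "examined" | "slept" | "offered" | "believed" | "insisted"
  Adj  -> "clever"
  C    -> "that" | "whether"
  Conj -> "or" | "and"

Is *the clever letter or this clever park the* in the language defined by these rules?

Ungrammatical

For S → NP VP, every NP-prefix leaves a non-VP remainder: after 'the clever letter' the remainder is not a VP; after 'the clever letter or this clever park' the remainder is not a VP. The alternative S rule S → S Conj S likewise has no satisfying split.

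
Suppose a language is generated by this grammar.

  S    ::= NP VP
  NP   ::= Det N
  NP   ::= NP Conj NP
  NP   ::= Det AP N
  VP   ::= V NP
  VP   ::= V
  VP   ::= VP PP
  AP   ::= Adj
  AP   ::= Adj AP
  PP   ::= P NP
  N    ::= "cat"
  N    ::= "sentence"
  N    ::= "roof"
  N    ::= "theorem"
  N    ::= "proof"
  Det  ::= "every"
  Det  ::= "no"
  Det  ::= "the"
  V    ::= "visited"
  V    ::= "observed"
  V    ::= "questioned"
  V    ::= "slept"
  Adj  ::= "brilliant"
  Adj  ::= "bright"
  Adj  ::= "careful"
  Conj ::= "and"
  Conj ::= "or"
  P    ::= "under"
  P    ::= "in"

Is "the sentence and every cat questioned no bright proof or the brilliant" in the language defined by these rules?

For S → NP VP, every NP-prefix leaves a non-VP remainder: after 'the sentence' the remainder is not a VP; after 'the sentence and every cat' the remainder is not a VP.

Ungrammatical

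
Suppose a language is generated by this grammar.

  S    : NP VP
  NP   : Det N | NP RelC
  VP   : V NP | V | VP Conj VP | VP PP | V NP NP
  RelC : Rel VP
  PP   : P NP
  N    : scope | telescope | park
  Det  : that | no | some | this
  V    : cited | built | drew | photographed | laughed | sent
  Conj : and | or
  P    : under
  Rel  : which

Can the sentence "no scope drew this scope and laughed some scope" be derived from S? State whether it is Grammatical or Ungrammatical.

S
  NP
    Det: no
    N: scope
  VP
    VP
      V: drew
      NP
        Det: this
        N: scope
    Conj: and
    VP
      V: laughed
      NP
        Det: some
        N: scope
The bracketing above is licensed at every node by one of the given productions, with S at the root.

Grammatical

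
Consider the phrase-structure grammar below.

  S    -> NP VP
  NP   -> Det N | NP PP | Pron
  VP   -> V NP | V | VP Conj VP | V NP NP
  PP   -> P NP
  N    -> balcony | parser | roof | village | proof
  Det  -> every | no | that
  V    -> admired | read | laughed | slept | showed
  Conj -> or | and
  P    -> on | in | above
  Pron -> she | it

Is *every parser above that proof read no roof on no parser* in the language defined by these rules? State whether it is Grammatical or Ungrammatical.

Grammatical

S
  NP
    NP
      Det: every
      N: parser
    PP
      P: above
      NP
        Det: that
        N: proof
  VP
    V: read
    NP
      NP
        Det: no
        N: roof
      PP
        P: on
        NP
          Det: no
          N: parser
The bracketing above is licensed at every node by one of the given productions, with S at the root.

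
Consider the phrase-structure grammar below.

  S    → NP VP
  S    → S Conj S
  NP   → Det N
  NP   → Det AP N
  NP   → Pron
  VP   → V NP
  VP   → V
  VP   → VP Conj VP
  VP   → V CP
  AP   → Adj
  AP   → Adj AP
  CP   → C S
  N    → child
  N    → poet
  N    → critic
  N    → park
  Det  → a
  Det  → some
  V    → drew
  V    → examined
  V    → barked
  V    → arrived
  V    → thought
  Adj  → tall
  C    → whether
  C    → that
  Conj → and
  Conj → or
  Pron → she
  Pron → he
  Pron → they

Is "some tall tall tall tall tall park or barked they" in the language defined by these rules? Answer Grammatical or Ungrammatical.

Ungrammatical

For S → NP VP, the only prefix that parses as NP is 'some tall tall tall tall tall park', but the remainder 'or barked they' is not a VP under these rules. The alternative S rule S → S Conj S likewise has no satisfying split.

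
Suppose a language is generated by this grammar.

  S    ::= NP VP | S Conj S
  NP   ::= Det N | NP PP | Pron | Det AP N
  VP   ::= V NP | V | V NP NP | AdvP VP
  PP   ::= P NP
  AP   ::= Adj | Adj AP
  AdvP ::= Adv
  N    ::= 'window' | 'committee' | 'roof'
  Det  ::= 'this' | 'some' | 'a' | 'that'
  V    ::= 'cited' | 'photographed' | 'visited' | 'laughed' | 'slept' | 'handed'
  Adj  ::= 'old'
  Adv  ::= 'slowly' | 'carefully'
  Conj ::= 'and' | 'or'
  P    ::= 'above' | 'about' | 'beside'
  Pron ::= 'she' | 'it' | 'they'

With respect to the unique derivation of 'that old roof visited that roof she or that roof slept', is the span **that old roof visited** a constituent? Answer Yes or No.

No

[S [S [NP [Det that] [AP [Adj old]] [N roof]] [VP [V visited] [NP [Det that] [N roof]] [NP [Pron she]]]] [Conj or] [S [NP [Det that] [N roof]] [VP [V slept]]]]
The smallest constituent containing 'that old roof visited' is the S spanning 'that old roof visited that roof she'; no single node in the tree dominates exactly the given words.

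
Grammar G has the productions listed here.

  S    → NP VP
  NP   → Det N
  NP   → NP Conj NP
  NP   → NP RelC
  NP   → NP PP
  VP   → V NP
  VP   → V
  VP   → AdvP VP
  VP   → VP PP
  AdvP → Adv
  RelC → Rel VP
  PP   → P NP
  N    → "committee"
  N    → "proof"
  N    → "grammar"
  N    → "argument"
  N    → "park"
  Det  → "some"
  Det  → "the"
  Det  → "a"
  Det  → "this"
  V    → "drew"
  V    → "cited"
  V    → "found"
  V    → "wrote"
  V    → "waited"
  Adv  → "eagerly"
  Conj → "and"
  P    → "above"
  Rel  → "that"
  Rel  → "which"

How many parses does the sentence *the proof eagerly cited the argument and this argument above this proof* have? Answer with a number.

Two of the 4 distinct bracketings:
[S [NP [Det the] [N proof]] [VP [AdvP [Adv eagerly]] [VP [V cited] [NP [NP [Det the] [N argument]] [Conj and] [NP [NP [Det this] [N argument]] [PP [P above] [NP [Det this] [N proof]]]]]]]]
[S [NP [Det the] [N proof]] [VP [AdvP [Adv eagerly]] [VP [V cited] [NP [NP [NP [Det the] [N argument]] [Conj and] [NP [Det this] [N argument]]] [PP [P above] [NP [Det this] [N proof]]]]]]]
The trees differ in how a recursive rule is bracketed over the same span.

4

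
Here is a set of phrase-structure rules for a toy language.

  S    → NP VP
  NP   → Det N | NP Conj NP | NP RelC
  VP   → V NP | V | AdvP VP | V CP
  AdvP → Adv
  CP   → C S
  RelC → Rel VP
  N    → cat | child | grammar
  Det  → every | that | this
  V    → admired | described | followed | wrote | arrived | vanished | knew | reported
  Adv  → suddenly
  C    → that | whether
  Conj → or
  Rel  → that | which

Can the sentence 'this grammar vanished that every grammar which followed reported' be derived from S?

Grammatical

S
  NP
    Det: this
    N: grammar
  VP
    V: vanished
    CP
      C: that
      S
        NP
          NP
            Det: every
            N: grammar
          RelC
            Rel: which
            VP
              V: followed
        VP
          V: reported
Each bracket corresponds to one application of a listed rule, so the string is derivable from S.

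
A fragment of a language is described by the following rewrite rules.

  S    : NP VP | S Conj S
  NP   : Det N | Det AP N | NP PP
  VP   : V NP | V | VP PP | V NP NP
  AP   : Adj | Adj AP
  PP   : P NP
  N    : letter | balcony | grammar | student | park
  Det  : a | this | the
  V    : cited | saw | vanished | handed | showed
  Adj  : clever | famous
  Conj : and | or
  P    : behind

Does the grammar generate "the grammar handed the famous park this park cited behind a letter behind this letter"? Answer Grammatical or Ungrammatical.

For S → NP VP, the only prefix that parses as NP is 'the grammar', but the remainder 'handed the famous park this park cited behind a letter behind this letter' is not a VP under these rules. The alternative S rule S → S Conj S likewise has no satisfying split.

Ungrammatical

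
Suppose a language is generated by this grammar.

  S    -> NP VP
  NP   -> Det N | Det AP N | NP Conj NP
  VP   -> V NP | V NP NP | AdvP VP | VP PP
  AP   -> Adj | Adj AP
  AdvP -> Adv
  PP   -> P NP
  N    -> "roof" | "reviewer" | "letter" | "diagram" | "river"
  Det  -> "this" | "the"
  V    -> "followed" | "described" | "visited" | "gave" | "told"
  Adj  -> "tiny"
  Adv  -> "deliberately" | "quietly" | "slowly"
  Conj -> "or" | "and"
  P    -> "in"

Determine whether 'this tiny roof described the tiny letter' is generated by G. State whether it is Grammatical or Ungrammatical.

S
  NP
    Det: this
    AP
      Adj: tiny
    N: roof
  VP
    V: described
    NP
      Det: the
      AP
        Adj: tiny
      N: letter
The bracketing above is licensed at every node by one of the given productions, with S at the root.

Grammatical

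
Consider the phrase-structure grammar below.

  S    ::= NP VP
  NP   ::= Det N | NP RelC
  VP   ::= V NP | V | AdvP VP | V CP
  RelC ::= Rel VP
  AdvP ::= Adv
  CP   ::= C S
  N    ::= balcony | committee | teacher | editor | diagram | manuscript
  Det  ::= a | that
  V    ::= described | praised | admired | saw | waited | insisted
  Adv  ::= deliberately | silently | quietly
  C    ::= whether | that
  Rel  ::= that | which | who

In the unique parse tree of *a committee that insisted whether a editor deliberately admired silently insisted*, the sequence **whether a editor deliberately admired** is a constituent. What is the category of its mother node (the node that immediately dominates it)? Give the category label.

VP

S
  NP
    NP
      Det: a
      N: committee
    RelC
      Rel: that
      VP
        V: insisted
        CP
          C: whether
          S
            NP
              Det: a
              N: editor
            VP
              AdvP
                Adv: deliberately
              VP
                V: admired
  VP
    AdvP
      Adv: silently
    VP
      V: insisted
The span 'whether a editor deliberately admired' is the CP node built by CP → C S.
Its mother is the VP built by VP → V CP.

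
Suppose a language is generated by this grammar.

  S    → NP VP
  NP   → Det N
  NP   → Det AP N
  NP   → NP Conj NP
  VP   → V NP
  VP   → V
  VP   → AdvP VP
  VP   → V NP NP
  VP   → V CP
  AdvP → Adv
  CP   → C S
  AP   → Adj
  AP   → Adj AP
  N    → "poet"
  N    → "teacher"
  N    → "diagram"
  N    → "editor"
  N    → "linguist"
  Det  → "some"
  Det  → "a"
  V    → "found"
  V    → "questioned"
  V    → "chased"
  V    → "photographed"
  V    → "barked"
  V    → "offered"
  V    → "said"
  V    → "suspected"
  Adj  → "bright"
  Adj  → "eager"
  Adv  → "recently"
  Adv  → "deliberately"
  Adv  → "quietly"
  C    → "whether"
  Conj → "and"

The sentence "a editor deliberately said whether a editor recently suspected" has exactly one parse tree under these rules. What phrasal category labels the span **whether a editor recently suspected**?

CP

[S [NP [Det a] [N editor]] [VP [AdvP [Adv deliberately]] [VP [V said] [CP [C whether] [S [NP [Det a] [N editor]] [VP [AdvP [Adv recently]] [VP [V suspected]]]]]]]]
The span 'whether a editor recently suspected' is the CP node built by CP → C S.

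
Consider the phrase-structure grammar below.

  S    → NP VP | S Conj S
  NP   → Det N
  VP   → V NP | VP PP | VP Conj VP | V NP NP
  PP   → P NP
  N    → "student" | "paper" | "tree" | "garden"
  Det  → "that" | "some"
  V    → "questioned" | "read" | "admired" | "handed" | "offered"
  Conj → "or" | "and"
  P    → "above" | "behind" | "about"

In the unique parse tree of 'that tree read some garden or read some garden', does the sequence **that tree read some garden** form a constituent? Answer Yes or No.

[S [NP [Det that] [N tree]] [VP [VP [V read] [NP [Det some] [N garden]]] [Conj or] [VP [V read] [NP [Det some] [N garden]]]]]
The smallest constituent containing 'that tree read some garden' is the S spanning 'that tree read some garden or read some garden'; no single node in the tree dominates exactly the given words.

No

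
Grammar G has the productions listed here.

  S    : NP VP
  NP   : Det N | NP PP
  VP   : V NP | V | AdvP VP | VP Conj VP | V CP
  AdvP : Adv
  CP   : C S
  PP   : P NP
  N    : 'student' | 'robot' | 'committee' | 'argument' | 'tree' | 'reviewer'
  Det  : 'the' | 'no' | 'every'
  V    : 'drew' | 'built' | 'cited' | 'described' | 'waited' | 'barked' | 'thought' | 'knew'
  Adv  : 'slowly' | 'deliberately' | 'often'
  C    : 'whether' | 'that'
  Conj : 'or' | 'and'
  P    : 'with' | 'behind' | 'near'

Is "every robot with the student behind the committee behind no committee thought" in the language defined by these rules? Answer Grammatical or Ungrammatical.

[S [NP [NP [Det every] [N robot]] [PP [P with] [NP [NP [Det the] [N student]] [PP [P behind] [NP [NP [Det the] [N committee]] [PP [P behind] [NP [Det no] [N committee]]]]]]]] [VP [V thought]]]
Every word is introduced by a lexical rule and the phrasal rules combine the resulting categories into a single S.

Grammatical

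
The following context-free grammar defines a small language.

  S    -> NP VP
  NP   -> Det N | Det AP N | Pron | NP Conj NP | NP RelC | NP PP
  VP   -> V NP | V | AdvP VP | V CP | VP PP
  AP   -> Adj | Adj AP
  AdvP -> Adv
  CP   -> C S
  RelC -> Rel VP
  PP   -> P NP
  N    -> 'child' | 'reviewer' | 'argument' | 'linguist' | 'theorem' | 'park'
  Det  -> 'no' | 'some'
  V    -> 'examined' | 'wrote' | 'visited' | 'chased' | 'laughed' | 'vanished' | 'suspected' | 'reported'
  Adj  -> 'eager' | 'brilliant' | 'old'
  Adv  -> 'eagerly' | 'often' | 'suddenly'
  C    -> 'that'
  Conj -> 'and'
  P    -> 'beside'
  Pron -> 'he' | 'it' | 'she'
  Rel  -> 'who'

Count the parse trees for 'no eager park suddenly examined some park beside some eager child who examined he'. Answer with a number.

4

Two of the 4 distinct bracketings:
[S [NP [Det no] [AP [Adj eager]] [N park]] [VP [AdvP [Adv suddenly]] [VP [V examined] [NP [NP [NP [Det some] [N park]] [PP [P beside] [NP [Det some] [AP [Adj eager]] [N child]]]] [RelC [Rel who] [VP [V examined] [NP [Pron he]]]]]]]]
[S [NP [Det no] [AP [Adj eager]] [N park]] [VP [AdvP [Adv suddenly]] [VP [V examined] [NP [NP [Det some] [N park]] [PP [P beside] [NP [NP [Det some] [AP [Adj eager]] [N child]] [RelC [Rel who] [VP [V examined] [NP [Pron he]]]]]]]]]]
The trees differ in how a recursive rule is bracketed over the same span.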